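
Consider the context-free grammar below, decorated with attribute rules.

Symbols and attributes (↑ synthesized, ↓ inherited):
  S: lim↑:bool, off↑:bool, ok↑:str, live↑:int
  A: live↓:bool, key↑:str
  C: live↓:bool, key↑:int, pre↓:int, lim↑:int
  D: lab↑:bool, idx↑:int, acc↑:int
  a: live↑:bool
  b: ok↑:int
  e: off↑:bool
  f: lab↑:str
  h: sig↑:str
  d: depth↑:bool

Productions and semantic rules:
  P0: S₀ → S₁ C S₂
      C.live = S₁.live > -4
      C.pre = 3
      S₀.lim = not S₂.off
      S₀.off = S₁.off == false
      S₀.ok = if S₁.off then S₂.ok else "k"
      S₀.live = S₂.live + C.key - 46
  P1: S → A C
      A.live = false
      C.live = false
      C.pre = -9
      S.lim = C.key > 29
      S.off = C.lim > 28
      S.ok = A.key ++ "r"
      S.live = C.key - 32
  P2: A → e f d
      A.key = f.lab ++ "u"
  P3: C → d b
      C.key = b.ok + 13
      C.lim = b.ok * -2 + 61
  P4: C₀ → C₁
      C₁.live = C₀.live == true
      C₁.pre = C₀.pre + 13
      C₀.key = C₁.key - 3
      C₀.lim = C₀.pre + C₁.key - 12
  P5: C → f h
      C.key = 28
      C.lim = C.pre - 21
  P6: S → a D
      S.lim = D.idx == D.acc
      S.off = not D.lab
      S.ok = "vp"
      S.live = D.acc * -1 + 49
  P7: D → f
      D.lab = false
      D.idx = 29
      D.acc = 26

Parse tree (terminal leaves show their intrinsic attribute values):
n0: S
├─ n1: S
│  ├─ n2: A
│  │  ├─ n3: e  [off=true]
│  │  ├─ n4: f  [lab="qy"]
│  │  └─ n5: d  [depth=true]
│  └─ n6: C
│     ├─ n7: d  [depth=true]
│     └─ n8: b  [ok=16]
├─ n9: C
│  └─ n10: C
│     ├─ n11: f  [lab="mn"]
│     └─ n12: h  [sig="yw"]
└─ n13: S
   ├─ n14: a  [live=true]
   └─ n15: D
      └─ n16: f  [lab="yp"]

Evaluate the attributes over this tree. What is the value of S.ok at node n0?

"vp"

1. n2.live = false  [false]
2. n3.off = true  [terminal]
3. n4.lab = "qy"  [terminal]
4. n5.depth = true  [terminal]
5. n2.key = "qyu"  [f.lab ++ "u"]
6. n6.live = false  [false]
7. n6.pre = -9  [-9]
8. n7.depth = true  [terminal]
9. n8.ok = 16  [terminal]
10. n6.key = 29  [b.ok + 13]
11. n6.lim = 29  [b.ok * -2 + 61]
12. n1.lim = false  [C.key > 29]
13. n1.off = true  [C.lim > 28]
14. n1.ok = "qyur"  [A.key ++ "r"]
15. n1.live = -3  [C.key - 32]
16. n9.live = true  [S₁.live > -4]
17. n9.pre = 3  [3]
18. n10.live = true  [C₀.live == true]
19. n10.pre = 16  [C₀.pre + 13]
20. n11.lab = "mn"  [terminal]
21. n12.sig = "yw"  [terminal]
22. n10.key = 28  [28]
23. n10.lim = -5  [C.pre - 21]
24. n9.key = 25  [C₁.key - 3]
25. n9.lim = 19  [C₀.pre + C₁.key - 12]
26. n14.live = true  [terminal]
27. n16.lab = "yp"  [terminal]
28. n15.lab = false  [false]
29. n15.idx = 29  [29]
30. n15.acc = 26  [26]
31. n13.lim = false  [D.idx == D.acc]
32. n13.off = true  [not D.lab]
33. n13.ok = "vp"  ["vp"]
34. n13.live = 23  [D.acc * -1 + 49]
35. n0.lim = false  [not S₂.off]
36. n0.off = false  [S₁.off == false]
37. n0.ok = "vp"  [if S₁.off then S₂.ok else "k"]
38. n0.live = 2  [S₂.live + C.key - 46]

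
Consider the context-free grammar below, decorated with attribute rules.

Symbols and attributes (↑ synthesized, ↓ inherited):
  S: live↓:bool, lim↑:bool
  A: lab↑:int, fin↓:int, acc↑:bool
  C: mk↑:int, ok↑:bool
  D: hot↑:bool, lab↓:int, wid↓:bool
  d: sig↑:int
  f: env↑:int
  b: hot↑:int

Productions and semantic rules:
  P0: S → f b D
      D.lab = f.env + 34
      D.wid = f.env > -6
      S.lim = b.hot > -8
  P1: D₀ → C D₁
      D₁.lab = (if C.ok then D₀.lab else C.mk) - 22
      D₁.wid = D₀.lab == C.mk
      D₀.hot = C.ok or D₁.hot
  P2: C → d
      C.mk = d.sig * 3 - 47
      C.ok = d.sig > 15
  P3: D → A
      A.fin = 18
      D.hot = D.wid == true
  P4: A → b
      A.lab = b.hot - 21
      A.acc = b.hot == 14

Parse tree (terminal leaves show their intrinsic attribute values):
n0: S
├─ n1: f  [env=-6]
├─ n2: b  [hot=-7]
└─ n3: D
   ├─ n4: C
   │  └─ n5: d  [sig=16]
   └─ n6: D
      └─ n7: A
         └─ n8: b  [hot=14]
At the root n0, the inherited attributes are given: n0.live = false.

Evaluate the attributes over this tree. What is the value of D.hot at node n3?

1. n0.live = false  [given at root]
2. n1.env = -6  [terminal]
3. n2.hot = -7  [terminal]
4. n3.lab = 28  [f.env + 34]
5. n3.wid = false  [f.env > -6]
6. n5.sig = 16  [terminal]
7. n4.mk = 1  [d.sig * 3 - 47]
8. n4.ok = true  [d.sig > 15]
9. n6.lab = 6  [(if C.ok then D₀.lab else C.mk) - 22]
10. n6.wid = false  [D₀.lab == C.mk]
11. n7.fin = 18  [18]
12. n8.hot = 14  [terminal]
13. n7.lab = -7  [b.hot - 21]
14. n7.acc = true  [b.hot == 14]
15. n6.hot = false  [D.wid == true]
16. n3.hot = true  [C.ok or D₁.hot]
17. n0.lim = true  [b.hot > -8]

true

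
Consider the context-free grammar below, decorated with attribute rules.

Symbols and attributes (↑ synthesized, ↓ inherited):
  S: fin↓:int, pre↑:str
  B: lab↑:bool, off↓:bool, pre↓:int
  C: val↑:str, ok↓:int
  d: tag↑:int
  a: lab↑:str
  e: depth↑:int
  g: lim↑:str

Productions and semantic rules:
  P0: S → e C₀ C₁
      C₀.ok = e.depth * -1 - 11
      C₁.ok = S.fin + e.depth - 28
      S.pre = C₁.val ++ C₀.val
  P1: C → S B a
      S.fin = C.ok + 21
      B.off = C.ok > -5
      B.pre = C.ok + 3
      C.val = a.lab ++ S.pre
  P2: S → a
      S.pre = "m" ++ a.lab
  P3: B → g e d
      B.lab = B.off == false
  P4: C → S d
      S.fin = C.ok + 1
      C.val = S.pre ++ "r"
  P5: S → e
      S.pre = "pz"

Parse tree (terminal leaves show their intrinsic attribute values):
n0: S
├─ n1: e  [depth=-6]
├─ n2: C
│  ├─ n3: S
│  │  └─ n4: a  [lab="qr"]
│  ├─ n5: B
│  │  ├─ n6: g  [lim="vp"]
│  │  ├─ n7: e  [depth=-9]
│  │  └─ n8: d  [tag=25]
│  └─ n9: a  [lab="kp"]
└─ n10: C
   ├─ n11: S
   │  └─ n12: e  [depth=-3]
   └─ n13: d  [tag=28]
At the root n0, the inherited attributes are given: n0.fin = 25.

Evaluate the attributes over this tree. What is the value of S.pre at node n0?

"pzrkpmqr"

1. n0.fin = 25  [given at root]
2. n1.depth = -6  [terminal]
3. n2.ok = -5  [e.depth * -1 - 11]
4. n3.fin = 16  [C.ok + 21]
5. n4.lab = "qr"  [terminal]
6. n3.pre = "mqr"  ["m" ++ a.lab]
7. n5.off = false  [C.ok > -5]
8. n5.pre = -2  [C.ok + 3]
9. n6.lim = "vp"  [terminal]
10. n7.depth = -9  [terminal]
11. n8.tag = 25  [terminal]
12. n5.lab = true  [B.off == false]
13. n9.lab = "kp"  [terminal]
14. n2.val = "kpmqr"  [a.lab ++ S.pre]
15. n10.ok = -9  [S.fin + e.depth - 28]
16. n11.fin = -8  [C.ok + 1]
17. n12.depth = -3  [terminal]
18. n11.pre = "pz"  ["pz"]
19. n13.tag = 28  [terminal]
20. n10.val = "pzr"  [S.pre ++ "r"]
21. n0.pre = "pzrkpmqr"  [C₁.val ++ C₀.val]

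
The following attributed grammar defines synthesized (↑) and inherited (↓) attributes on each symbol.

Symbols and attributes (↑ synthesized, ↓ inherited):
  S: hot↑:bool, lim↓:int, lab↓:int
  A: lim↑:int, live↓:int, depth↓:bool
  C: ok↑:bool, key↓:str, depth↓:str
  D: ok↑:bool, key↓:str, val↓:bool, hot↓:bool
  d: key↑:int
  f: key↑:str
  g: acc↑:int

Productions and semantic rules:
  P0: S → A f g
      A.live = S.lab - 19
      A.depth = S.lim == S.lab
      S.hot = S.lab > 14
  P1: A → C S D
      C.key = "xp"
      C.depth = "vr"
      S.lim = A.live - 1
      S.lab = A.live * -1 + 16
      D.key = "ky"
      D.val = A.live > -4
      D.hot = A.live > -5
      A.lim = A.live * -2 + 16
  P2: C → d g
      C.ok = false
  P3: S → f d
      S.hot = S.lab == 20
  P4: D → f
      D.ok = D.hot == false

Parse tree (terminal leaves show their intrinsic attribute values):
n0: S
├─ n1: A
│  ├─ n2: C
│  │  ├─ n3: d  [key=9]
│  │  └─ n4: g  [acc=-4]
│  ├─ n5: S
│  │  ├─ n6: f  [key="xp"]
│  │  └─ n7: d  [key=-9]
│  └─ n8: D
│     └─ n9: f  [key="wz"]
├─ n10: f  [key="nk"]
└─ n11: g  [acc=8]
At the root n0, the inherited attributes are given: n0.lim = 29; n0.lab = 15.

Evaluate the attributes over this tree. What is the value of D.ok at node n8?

1. n0.lim = 29  [given at root]
2. n0.lab = 15  [given at root]
3. n1.live = -4  [S.lab - 19]
4. n1.depth = false  [S.lim == S.lab]
5. n2.key = "xp"  ["xp"]
6. n2.depth = "vr"  ["vr"]
7. n3.key = 9  [terminal]
8. n4.acc = -4  [terminal]
9. n2.ok = false  [false]
10. n5.lim = -5  [A.live - 1]
11. n5.lab = 20  [A.live * -1 + 16]
12. n6.key = "xp"  [terminal]
13. n7.key = -9  [terminal]
14. n5.hot = true  [S.lab == 20]
15. n8.key = "ky"  ["ky"]
16. n8.val = false  [A.live > -4]
17. n8.hot = true  [A.live > -5]
18. n9.key = "wz"  [terminal]
19. n8.ok = false  [D.hot == false]
20. n1.lim = 24  [A.live * -2 + 16]
21. n10.key = "nk"  [terminal]
22. n11.acc = 8  [terminal]
23. n0.hot = true  [S.lab > 14]

false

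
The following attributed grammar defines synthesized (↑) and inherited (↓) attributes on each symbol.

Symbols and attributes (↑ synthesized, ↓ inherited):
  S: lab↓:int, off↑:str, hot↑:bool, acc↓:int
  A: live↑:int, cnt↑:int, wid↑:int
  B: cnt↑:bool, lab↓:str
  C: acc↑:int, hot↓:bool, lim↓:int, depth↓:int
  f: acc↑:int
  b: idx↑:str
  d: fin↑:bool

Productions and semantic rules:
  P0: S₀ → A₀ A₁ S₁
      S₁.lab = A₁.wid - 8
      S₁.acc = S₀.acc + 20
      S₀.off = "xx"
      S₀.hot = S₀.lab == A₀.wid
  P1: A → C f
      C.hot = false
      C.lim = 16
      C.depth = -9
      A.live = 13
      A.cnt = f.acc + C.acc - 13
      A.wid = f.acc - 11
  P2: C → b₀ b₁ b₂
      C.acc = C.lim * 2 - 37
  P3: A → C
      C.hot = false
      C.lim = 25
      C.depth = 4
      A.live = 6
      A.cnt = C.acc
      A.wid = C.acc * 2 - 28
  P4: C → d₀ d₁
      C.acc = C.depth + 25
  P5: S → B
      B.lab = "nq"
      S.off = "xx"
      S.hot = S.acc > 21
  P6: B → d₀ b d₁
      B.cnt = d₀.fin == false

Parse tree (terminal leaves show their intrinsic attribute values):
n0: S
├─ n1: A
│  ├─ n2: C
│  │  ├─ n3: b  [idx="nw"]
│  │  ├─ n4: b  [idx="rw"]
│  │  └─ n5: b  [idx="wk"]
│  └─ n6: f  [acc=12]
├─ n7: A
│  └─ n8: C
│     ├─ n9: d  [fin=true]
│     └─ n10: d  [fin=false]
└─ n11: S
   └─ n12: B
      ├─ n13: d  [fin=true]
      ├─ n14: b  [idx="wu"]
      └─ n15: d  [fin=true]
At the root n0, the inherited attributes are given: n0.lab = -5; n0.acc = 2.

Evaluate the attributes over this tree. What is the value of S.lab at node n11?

22

1. n0.lab = -5  [given at root]
2. n0.acc = 2  [given at root]
3. n2.hot = false  [false]
4. n2.lim = 16  [16]
5. n2.depth = -9  [-9]
6. n3.idx = "nw"  [terminal]
7. n4.idx = "rw"  [terminal]
8. n5.idx = "wk"  [terminal]
9. n2.acc = -5  [C.lim * 2 - 37]
10. n6.acc = 12  [terminal]
11. n1.live = 13  [13]
12. n1.cnt = -6  [f.acc + C.acc - 13]
13. n1.wid = 1  [f.acc - 11]
14. n8.hot = false  [false]
15. n8.lim = 25  [25]
16. n8.depth = 4  [4]
17. n9.fin = true  [terminal]
18. n10.fin = false  [terminal]
19. n8.acc = 29  [C.depth + 25]
20. n7.live = 6  [6]
21. n7.cnt = 29  [C.acc]
22. n7.wid = 30  [C.acc * 2 - 28]
23. n11.lab = 22  [A₁.wid - 8]
24. n11.acc = 22  [S₀.acc + 20]
25. n12.lab = "nq"  ["nq"]
26. n13.fin = true  [terminal]
27. n14.idx = "wu"  [terminal]
28. n15.fin = true  [terminal]
29. n12.cnt = false  [d₀.fin == false]
30. n11.off = "xx"  ["xx"]
31. n11.hot = true  [S.acc > 21]
32. n0.off = "xx"  ["xx"]
33. n0.hot = false  [S₀.lab == A₀.wid]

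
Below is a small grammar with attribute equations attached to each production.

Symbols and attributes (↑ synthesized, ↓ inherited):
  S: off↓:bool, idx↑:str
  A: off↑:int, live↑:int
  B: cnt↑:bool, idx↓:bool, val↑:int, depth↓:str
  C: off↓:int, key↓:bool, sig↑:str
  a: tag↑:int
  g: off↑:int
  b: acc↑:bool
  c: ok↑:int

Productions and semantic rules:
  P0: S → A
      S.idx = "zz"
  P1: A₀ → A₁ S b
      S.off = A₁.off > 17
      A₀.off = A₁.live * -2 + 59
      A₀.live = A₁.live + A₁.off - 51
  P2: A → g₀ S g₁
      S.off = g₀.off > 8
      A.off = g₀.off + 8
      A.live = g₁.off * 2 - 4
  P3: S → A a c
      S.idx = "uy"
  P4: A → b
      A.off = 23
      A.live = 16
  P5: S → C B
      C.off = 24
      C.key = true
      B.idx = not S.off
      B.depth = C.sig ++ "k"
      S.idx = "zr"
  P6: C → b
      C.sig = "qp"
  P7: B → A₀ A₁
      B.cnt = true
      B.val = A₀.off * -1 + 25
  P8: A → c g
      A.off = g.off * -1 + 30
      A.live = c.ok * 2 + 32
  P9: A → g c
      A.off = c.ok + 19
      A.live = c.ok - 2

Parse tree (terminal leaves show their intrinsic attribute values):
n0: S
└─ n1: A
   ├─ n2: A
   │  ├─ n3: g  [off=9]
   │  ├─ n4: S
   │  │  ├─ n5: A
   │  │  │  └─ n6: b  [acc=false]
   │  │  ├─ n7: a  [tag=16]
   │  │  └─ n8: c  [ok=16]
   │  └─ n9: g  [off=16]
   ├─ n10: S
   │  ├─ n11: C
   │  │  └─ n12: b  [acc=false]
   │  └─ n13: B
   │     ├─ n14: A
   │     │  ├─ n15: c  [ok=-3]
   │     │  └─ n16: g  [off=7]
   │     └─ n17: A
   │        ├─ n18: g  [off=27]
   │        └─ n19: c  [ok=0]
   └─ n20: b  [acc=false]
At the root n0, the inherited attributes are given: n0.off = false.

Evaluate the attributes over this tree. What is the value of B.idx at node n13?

true

1. n0.off = false  [given at root]
2. n3.off = 9  [terminal]
3. n4.off = true  [g₀.off > 8]
4. n6.acc = false  [terminal]
5. n5.off = 23  [23]
6. n5.live = 16  [16]
7. n7.tag = 16  [terminal]
8. n8.ok = 16  [terminal]
9. n4.idx = "uy"  ["uy"]
10. n9.off = 16  [terminal]
11. n2.off = 17  [g₀.off + 8]
12. n2.live = 28  [g₁.off * 2 - 4]
13. n10.off = false  [A₁.off > 17]
14. n11.off = 24  [24]
15. n11.key = true  [true]
16. n12.acc = false  [terminal]
17. n11.sig = "qp"  ["qp"]
18. n13.idx = true  [not S.off]
19. n13.depth = "qpk"  [C.sig ++ "k"]
20. n15.ok = -3  [terminal]
21. n16.off = 7  [terminal]
22. n14.off = 23  [g.off * -1 + 30]
23. n14.live = 26  [c.ok * 2 + 32]
24. n18.off = 27  [terminal]
25. n19.ok = 0  [terminal]
26. n17.off = 19  [c.ok + 19]
27. n17.live = -2  [c.ok - 2]
28. n13.cnt = true  [true]
29. n13.val = 2  [A₀.off * -1 + 25]
30. n10.idx = "zr"  ["zr"]
31. n20.acc = false  [terminal]
32. n1.off = 3  [A₁.live * -2 + 59]
33. n1.live = -6  [A₁.live + A₁.off - 51]
34. n0.idx = "zz"  ["zz"]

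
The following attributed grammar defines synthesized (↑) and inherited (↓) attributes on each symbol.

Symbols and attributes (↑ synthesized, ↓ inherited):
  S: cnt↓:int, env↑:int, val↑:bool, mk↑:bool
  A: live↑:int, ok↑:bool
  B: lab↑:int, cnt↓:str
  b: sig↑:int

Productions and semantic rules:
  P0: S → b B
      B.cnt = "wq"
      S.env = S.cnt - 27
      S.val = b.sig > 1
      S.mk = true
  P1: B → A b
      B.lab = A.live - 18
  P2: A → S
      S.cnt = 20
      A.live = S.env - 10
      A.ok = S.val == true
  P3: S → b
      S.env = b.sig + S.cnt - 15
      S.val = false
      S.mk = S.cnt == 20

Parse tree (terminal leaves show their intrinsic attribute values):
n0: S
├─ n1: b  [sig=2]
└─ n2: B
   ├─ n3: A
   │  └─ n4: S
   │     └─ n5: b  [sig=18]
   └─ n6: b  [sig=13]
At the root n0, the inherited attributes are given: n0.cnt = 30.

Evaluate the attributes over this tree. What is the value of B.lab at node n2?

1. n0.cnt = 30  [given at root]
2. n1.sig = 2  [terminal]
3. n2.cnt = "wq"  ["wq"]
4. n4.cnt = 20  [20]
5. n5.sig = 18  [terminal]
6. n4.env = 23  [b.sig + S.cnt - 15]
7. n4.val = false  [false]
8. n4.mk = true  [S.cnt == 20]
9. n3.live = 13  [S.env - 10]
10. n3.ok = false  [S.val == true]
11. n6.sig = 13  [terminal]
12. n2.lab = -5  [A.live - 18]
13. n0.env = 3  [S.cnt - 27]
14. n0.val = true  [b.sig > 1]
15. n0.mk = true  [true]

-5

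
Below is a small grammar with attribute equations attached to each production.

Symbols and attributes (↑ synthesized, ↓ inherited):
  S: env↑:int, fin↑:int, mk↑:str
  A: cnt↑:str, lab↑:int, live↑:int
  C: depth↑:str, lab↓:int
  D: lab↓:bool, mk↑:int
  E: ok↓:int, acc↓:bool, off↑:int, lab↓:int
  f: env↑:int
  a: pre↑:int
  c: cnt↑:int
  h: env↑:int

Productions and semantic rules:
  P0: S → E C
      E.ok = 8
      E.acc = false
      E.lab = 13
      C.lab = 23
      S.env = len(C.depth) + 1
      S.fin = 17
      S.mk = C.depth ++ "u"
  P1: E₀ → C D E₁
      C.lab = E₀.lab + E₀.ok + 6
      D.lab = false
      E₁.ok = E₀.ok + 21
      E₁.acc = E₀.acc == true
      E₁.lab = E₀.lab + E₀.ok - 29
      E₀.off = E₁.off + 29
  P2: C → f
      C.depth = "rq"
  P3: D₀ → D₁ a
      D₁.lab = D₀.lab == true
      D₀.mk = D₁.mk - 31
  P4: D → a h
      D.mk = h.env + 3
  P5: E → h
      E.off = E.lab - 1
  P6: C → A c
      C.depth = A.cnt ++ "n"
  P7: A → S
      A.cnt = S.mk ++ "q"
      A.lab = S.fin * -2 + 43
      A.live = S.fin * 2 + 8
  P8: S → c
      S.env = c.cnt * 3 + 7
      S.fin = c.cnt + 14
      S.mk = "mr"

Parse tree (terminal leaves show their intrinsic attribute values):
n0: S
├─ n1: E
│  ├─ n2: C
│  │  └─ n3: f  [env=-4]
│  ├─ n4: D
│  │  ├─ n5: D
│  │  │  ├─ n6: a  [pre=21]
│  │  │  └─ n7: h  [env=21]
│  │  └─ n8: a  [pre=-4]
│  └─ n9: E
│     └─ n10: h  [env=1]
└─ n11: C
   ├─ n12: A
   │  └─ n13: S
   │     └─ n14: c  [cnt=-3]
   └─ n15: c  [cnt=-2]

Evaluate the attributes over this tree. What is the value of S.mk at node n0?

1. n1.ok = 8  [8]
2. n1.acc = false  [false]
3. n1.lab = 13  [13]
4. n2.lab = 27  [E₀.lab + E₀.ok + 6]
5. n3.env = -4  [terminal]
6. n2.depth = "rq"  ["rq"]
7. n4.lab = false  [false]
8. n5.lab = false  [D₀.lab == true]
9. n6.pre = 21  [terminal]
10. n7.env = 21  [terminal]
11. n5.mk = 24  [h.env + 3]
12. n8.pre = -4  [terminal]
13. n4.mk = -7  [D₁.mk - 31]
14. n9.ok = 29  [E₀.ok + 21]
15. n9.acc = false  [E₀.acc == true]
16. n9.lab = -8  [E₀.lab + E₀.ok - 29]
17. n10.env = 1  [terminal]
18. n9.off = -9  [E.lab - 1]
19. n1.off = 20  [E₁.off + 29]
20. n11.lab = 23  [23]
21. n14.cnt = -3  [terminal]
22. n13.env = -2  [c.cnt * 3 + 7]
23. n13.fin = 11  [c.cnt + 14]
24. n13.mk = "mr"  ["mr"]
25. n12.cnt = "mrq"  [S.mk ++ "q"]
26. n12.lab = 21  [S.fin * -2 + 43]
27. n12.live = 30  [S.fin * 2 + 8]
28. n15.cnt = -2  [terminal]
29. n11.depth = "mrqn"  [A.cnt ++ "n"]
30. n0.env = 5  [len(C.depth) + 1]
31. n0.fin = 17  [17]
32. n0.mk = "mrqnu"  [C.depth ++ "u"]

"mrqnu"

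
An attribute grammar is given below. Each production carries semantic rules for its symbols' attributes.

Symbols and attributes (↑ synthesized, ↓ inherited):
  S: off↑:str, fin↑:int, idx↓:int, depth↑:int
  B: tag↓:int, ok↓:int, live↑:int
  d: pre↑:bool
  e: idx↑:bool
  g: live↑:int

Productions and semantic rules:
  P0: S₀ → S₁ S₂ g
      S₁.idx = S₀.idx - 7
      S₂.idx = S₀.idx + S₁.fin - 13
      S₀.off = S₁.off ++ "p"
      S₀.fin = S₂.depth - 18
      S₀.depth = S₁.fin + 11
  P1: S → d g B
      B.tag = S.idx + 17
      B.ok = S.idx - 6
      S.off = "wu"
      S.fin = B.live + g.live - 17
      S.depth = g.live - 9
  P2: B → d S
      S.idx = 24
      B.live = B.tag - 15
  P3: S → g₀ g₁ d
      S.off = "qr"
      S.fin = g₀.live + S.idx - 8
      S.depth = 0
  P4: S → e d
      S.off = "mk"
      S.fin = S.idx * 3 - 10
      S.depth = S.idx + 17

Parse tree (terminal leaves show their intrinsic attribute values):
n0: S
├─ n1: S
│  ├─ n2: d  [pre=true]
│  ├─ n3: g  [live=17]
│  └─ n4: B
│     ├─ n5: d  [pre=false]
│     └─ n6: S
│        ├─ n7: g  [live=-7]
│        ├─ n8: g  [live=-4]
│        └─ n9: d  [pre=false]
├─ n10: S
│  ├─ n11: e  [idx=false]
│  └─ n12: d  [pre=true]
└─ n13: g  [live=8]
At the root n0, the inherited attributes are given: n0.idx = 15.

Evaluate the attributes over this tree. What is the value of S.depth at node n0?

1. n0.idx = 15  [given at root]
2. n1.idx = 8  [S₀.idx - 7]
3. n2.pre = true  [terminal]
4. n3.live = 17  [terminal]
5. n4.tag = 25  [S.idx + 17]
6. n4.ok = 2  [S.idx - 6]
7. n5.pre = false  [terminal]
8. n6.idx = 24  [24]
9. n7.live = -7  [terminal]
10. n8.live = -4  [terminal]
11. n9.pre = false  [terminal]
12. n6.off = "qr"  ["qr"]
13. n6.fin = 9  [g₀.live + S.idx - 8]
14. n6.depth = 0  [0]
15. n4.live = 10  [B.tag - 15]
16. n1.off = "wu"  ["wu"]
17. n1.fin = 10  [B.live + g.live - 17]
18. n1.depth = 8  [g.live - 9]
19. n10.idx = 12  [S₀.idx + S₁.fin - 13]
20. n11.idx = false  [terminal]
21. n12.pre = true  [terminal]
22. n10.off = "mk"  ["mk"]
23. n10.fin = 26  [S.idx * 3 - 10]
24. n10.depth = 29  [S.idx + 17]
25. n13.live = 8  [terminal]
26. n0.off = "wup"  [S₁.off ++ "p"]
27. n0.fin = 11  [S₂.depth - 18]
28. n0.depth = 21  [S₁.fin + 11]

21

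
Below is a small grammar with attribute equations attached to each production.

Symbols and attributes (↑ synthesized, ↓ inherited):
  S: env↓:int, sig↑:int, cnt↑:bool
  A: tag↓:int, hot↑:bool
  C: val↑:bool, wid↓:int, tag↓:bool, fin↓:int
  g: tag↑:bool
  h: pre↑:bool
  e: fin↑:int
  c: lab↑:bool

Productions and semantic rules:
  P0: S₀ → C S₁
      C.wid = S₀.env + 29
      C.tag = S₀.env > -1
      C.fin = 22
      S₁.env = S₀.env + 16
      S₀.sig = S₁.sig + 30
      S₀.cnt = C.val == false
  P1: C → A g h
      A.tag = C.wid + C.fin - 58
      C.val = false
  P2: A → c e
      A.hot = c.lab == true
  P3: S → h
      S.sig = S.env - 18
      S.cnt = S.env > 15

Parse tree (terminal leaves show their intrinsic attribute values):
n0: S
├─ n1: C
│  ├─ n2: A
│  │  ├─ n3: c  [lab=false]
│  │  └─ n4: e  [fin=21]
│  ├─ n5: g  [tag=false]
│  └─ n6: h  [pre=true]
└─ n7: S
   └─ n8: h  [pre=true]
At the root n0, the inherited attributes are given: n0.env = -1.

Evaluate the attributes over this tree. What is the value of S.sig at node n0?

1. n0.env = -1  [given at root]
2. n1.wid = 28  [S₀.env + 29]
3. n1.tag = false  [S₀.env > -1]
4. n1.fin = 22  [22]
5. n2.tag = -8  [C.wid + C.fin - 58]
6. n3.lab = false  [terminal]
7. n4.fin = 21  [terminal]
8. n2.hot = false  [c.lab == true]
9. n5.tag = false  [terminal]
10. n6.pre = true  [terminal]
11. n1.val = false  [false]
12. n7.env = 15  [S₀.env + 16]
13. n8.pre = true  [terminal]
14. n7.sig = -3  [S.env - 18]
15. n7.cnt = false  [S.env > 15]
16. n0.sig = 27  [S₁.sig + 30]
17. n0.cnt = true  [C.val == false]

27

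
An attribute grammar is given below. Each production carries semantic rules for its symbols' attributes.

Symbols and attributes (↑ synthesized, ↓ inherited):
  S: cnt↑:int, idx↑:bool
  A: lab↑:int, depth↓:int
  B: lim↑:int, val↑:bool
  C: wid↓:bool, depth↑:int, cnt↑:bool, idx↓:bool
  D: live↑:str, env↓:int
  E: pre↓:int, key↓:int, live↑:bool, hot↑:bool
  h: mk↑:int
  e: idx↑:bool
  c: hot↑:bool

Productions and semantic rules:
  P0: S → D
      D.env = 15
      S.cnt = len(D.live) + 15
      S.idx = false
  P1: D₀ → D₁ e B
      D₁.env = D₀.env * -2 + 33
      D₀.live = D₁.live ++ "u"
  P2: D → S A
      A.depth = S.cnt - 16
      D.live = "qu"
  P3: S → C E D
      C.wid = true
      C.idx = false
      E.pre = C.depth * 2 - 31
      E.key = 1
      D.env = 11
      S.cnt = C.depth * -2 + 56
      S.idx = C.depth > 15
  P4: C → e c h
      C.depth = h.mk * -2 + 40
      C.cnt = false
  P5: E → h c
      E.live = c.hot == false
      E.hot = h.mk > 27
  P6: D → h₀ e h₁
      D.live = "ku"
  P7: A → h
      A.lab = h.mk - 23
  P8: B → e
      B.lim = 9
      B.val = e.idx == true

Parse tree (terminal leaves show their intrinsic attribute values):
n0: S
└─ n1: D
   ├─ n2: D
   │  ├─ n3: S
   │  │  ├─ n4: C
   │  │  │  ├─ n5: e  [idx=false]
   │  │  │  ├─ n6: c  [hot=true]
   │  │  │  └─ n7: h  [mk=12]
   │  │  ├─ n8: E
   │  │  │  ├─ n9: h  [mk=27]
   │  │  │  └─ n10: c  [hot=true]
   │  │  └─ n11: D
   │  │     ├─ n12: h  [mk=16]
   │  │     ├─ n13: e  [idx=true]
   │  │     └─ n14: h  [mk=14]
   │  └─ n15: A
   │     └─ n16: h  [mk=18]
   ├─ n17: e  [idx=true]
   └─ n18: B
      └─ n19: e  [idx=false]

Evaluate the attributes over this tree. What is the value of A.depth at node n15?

1. n1.env = 15  [15]
2. n2.env = 3  [D₀.env * -2 + 33]
3. n4.wid = true  [true]
4. n4.idx = false  [false]
5. n5.idx = false  [terminal]
6. n6.hot = true  [terminal]
7. n7.mk = 12  [terminal]
8. n4.depth = 16  [h.mk * -2 + 40]
9. n4.cnt = false  [false]
10. n8.pre = 1  [C.depth * 2 - 31]
11. n8.key = 1  [1]
12. n9.mk = 27  [terminal]
13. n10.hot = true  [terminal]
14. n8.live = false  [c.hot == false]
15. n8.hot = false  [h.mk > 27]
16. n11.env = 11  [11]
17. n12.mk = 16  [terminal]
18. n13.idx = true  [terminal]
19. n14.mk = 14  [terminal]
20. n11.live = "ku"  ["ku"]
21. n3.cnt = 24  [C.depth * -2 + 56]
22. n3.idx = true  [C.depth > 15]
23. n15.depth = 8  [S.cnt - 16]
24. n16.mk = 18  [terminal]
25. n15.lab = -5  [h.mk - 23]
26. n2.live = "qu"  ["qu"]
27. n17.idx = true  [terminal]
28. n19.idx = false  [terminal]
29. n18.lim = 9  [9]
30. n18.val = false  [e.idx == true]
31. n1.live = "quu"  [D₁.live ++ "u"]
32. n0.cnt = 18  [len(D.live) + 15]
33. n0.idx = false  [false]

8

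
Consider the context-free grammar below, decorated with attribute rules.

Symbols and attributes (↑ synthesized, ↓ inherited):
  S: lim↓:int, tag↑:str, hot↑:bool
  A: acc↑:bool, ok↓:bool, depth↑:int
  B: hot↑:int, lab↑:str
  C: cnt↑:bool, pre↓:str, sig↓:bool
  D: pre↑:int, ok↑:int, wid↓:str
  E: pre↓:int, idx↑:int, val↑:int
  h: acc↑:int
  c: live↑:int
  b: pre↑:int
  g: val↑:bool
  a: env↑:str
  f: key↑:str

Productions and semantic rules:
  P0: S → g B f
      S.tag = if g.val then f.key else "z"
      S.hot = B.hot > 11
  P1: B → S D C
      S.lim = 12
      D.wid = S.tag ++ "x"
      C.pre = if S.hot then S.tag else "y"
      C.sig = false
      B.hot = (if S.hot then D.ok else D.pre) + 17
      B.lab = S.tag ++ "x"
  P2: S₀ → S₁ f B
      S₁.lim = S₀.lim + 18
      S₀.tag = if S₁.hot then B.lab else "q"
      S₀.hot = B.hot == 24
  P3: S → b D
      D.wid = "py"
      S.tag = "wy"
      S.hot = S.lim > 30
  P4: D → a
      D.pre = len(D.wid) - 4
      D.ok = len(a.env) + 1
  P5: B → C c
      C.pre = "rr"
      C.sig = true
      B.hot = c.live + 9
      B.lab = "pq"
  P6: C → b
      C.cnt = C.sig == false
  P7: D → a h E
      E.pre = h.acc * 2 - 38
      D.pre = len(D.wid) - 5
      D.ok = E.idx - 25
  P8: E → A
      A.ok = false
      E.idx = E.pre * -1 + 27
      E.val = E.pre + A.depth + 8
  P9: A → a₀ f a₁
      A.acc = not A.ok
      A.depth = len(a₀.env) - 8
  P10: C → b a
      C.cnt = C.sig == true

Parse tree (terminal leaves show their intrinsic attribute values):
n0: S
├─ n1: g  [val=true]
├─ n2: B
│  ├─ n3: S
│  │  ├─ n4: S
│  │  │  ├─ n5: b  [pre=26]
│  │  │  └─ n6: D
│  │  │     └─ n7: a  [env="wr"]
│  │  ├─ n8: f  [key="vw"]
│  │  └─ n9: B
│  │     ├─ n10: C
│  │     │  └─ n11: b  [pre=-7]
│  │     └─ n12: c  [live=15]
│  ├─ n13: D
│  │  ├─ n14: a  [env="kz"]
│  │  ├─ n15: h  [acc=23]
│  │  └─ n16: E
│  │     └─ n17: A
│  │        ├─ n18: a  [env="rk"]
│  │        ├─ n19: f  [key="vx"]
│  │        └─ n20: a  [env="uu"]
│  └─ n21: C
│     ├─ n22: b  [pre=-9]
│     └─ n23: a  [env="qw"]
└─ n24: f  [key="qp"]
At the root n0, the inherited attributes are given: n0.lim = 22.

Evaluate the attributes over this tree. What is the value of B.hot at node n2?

1. n0.lim = 22  [given at root]
2. n1.val = true  [terminal]
3. n3.lim = 12  [12]
4. n4.lim = 30  [S₀.lim + 18]
5. n5.pre = 26  [terminal]
6. n6.wid = "py"  ["py"]
7. n7.env = "wr"  [terminal]
8. n6.pre = -2  [len(D.wid) - 4]
9. n6.ok = 3  [len(a.env) + 1]
10. n4.tag = "wy"  ["wy"]
11. n4.hot = false  [S.lim > 30]
12. n8.key = "vw"  [terminal]
13. n10.pre = "rr"  ["rr"]
14. n10.sig = true  [true]
15. n11.pre = -7  [terminal]
16. n10.cnt = false  [C.sig == false]
17. n12.live = 15  [terminal]
18. n9.hot = 24  [c.live + 9]
19. n9.lab = "pq"  ["pq"]
20. n3.tag = "q"  [if S₁.hot then B.lab else "q"]
21. n3.hot = true  [B.hot == 24]
22. n13.wid = "qx"  [S.tag ++ "x"]
23. n14.env = "kz"  [terminal]
24. n15.acc = 23  [terminal]
25. n16.pre = 8  [h.acc * 2 - 38]
26. n17.ok = false  [false]
27. n18.env = "rk"  [terminal]
28. n19.key = "vx"  [terminal]
29. n20.env = "uu"  [terminal]
30. n17.acc = true  [not A.ok]
31. n17.depth = -6  [len(a₀.env) - 8]
32. n16.idx = 19  [E.pre * -1 + 27]
33. n16.val = 10  [E.pre + A.depth + 8]
34. n13.pre = -3  [len(D.wid) - 5]
35. n13.ok = -6  [E.idx - 25]
36. n21.pre = "q"  [if S.hot then S.tag else "y"]
37. n21.sig = false  [false]
38. n22.pre = -9  [terminal]
39. n23.env = "qw"  [terminal]
40. n21.cnt = false  [C.sig == true]
41. n2.hot = 11  [(if S.hot then D.ok else D.pre) + 17]
42. n2.lab = "qx"  [S.tag ++ "x"]
43. n24.key = "qp"  [terminal]
44. n0.tag = "qp"  [if g.val then f.key else "z"]
45. n0.hot = false  [B.hot > 11]

11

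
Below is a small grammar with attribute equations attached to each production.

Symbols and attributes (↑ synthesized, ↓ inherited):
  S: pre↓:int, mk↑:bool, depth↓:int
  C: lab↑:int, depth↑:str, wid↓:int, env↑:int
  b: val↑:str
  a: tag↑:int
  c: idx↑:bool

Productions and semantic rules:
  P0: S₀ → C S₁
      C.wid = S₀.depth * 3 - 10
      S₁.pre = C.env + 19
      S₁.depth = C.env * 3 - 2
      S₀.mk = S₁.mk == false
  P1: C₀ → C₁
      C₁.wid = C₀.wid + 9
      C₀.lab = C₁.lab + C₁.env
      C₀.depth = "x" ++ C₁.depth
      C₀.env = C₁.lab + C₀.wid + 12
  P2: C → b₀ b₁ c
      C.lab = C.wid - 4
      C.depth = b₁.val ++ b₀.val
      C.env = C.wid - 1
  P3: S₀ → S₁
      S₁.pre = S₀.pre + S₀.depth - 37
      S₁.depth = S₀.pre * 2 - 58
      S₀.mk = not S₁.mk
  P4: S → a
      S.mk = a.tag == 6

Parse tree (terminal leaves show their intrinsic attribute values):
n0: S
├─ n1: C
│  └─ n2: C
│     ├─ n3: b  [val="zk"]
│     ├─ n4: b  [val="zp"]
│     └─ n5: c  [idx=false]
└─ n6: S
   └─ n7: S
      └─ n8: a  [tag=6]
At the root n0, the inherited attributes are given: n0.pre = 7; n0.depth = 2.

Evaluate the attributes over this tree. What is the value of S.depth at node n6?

1. n0.pre = 7  [given at root]
2. n0.depth = 2  [given at root]
3. n1.wid = -4  [S₀.depth * 3 - 10]
4. n2.wid = 5  [C₀.wid + 9]
5. n3.val = "zk"  [terminal]
6. n4.val = "zp"  [terminal]
7. n5.idx = false  [terminal]
8. n2.lab = 1  [C.wid - 4]
9. n2.depth = "zpzk"  [b₁.val ++ b₀.val]
10. n2.env = 4  [C.wid - 1]
11. n1.lab = 5  [C₁.lab + C₁.env]
12. n1.depth = "xzpzk"  ["x" ++ C₁.depth]
13. n1.env = 9  [C₁.lab + C₀.wid + 12]
14. n6.pre = 28  [C.env + 19]
15. n6.depth = 25  [C.env * 3 - 2]
16. n7.pre = 16  [S₀.pre + S₀.depth - 37]
17. n7.depth = -2  [S₀.pre * 2 - 58]
18. n8.tag = 6  [terminal]
19. n7.mk = true  [a.tag == 6]
20. n6.mk = false  [not S₁.mk]
21. n0.mk = true  [S₁.mk == false]

25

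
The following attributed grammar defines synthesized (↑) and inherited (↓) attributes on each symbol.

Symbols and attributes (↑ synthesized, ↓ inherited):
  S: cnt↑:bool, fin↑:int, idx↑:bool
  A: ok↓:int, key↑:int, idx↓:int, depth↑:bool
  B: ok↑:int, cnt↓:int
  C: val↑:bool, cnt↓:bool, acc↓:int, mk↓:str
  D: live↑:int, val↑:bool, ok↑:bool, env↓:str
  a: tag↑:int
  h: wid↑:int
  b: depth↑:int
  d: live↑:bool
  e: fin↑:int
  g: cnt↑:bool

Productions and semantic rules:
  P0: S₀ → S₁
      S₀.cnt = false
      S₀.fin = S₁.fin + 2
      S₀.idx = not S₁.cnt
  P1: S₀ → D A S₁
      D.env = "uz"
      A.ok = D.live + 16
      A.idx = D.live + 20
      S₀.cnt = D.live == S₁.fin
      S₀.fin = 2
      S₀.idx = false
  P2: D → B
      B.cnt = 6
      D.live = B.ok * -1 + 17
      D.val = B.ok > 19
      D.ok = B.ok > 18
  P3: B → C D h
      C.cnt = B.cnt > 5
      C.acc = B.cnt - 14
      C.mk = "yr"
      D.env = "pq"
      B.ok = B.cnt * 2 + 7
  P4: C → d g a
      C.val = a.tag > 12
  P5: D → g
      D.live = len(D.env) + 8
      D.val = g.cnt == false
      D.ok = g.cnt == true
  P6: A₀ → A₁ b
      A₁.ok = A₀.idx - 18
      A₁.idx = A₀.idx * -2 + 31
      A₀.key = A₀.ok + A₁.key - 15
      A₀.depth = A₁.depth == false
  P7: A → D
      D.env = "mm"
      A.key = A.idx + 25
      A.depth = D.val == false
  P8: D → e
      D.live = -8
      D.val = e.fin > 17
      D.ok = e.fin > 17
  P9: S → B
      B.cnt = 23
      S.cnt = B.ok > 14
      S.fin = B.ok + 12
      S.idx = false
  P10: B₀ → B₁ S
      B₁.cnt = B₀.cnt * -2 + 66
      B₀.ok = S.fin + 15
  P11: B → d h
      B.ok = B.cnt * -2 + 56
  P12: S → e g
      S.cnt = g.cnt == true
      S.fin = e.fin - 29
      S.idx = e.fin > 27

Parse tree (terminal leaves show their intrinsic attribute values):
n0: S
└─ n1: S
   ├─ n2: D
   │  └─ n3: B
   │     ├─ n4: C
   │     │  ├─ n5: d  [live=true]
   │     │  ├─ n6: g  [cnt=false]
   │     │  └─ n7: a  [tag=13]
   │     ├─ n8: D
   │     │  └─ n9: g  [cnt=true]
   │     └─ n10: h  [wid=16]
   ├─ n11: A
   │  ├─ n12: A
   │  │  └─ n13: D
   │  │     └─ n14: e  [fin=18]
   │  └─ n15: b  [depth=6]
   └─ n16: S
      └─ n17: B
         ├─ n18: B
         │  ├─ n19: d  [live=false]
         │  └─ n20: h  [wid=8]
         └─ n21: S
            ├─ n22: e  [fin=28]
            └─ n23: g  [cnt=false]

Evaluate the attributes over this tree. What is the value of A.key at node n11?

19

1. n2.env = "uz"  ["uz"]
2. n3.cnt = 6  [6]
3. n4.cnt = true  [B.cnt > 5]
4. n4.acc = -8  [B.cnt - 14]
5. n4.mk = "yr"  ["yr"]
6. n5.live = true  [terminal]
7. n6.cnt = false  [terminal]
8. n7.tag = 13  [terminal]
9. n4.val = true  [a.tag > 12]
10. n8.env = "pq"  ["pq"]
11. n9.cnt = true  [terminal]
12. n8.live = 10  [len(D.env) + 8]
13. n8.val = false  [g.cnt == false]
14. n8.ok = true  [g.cnt == true]
15. n10.wid = 16  [terminal]
16. n3.ok = 19  [B.cnt * 2 + 7]
17. n2.live = -2  [B.ok * -1 + 17]
18. n2.val = false  [B.ok > 19]
19. n2.ok = true  [B.ok > 18]
20. n11.ok = 14  [D.live + 16]
21. n11.idx = 18  [D.live + 20]
22. n12.ok = 0  [A₀.idx - 18]
23. n12.idx = -5  [A₀.idx * -2 + 31]
24. n13.env = "mm"  ["mm"]
25. n14.fin = 18  [terminal]
26. n13.live = -8  [-8]
27. n13.val = true  [e.fin > 17]
28. n13.ok = true  [e.fin > 17]
29. n12.key = 20  [A.idx + 25]
30. n12.depth = false  [D.val == false]
31. n15.depth = 6  [terminal]
32. n11.key = 19  [A₀.ok + A₁.key - 15]
33. n11.depth = true  [A₁.depth == false]
34. n17.cnt = 23  [23]
35. n18.cnt = 20  [B₀.cnt * -2 + 66]
36. n19.live = false  [terminal]
37. n20.wid = 8  [terminal]
38. n18.ok = 16  [B.cnt * -2 + 56]
39. n22.fin = 28  [terminal]
40. n23.cnt = false  [terminal]
41. n21.cnt = false  [g.cnt == true]
42. n21.fin = -1  [e.fin - 29]
43. n21.idx = true  [e.fin > 27]
44. n17.ok = 14  [S.fin + 15]
45. n16.cnt = false  [B.ok > 14]
46. n16.fin = 26  [B.ok + 12]
47. n16.idx = false  [false]
48. n1.cnt = false  [D.live == S₁.fin]
49. n1.fin = 2  [2]
50. n1.idx = false  [false]
51. n0.cnt = false  [false]
52. n0.fin = 4  [S₁.fin + 2]
53. n0.idx = true  [not S₁.cnt]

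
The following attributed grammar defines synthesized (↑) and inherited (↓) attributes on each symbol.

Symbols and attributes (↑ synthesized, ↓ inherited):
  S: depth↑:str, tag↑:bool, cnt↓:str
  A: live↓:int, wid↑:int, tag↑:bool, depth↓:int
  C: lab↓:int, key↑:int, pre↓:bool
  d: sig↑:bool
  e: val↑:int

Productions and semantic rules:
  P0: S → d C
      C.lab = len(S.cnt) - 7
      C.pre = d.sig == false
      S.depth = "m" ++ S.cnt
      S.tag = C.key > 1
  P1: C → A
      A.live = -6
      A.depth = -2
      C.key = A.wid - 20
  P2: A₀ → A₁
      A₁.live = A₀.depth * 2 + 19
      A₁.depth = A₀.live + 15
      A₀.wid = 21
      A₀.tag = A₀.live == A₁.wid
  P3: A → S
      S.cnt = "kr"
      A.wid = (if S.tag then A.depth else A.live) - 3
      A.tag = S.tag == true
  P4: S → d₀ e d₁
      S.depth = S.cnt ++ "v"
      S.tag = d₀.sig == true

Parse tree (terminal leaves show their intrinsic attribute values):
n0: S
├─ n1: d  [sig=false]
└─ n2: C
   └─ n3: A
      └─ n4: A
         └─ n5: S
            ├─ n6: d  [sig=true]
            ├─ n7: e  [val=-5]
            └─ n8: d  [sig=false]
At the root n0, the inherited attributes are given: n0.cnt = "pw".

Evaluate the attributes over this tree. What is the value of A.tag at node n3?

1. n0.cnt = "pw"  [given at root]
2. n1.sig = false  [terminal]
3. n2.lab = -5  [len(S.cnt) - 7]
4. n2.pre = true  [d.sig == false]
5. n3.live = -6  [-6]
6. n3.depth = -2  [-2]
7. n4.live = 15  [A₀.depth * 2 + 19]
8. n4.depth = 9  [A₀.live + 15]
9. n5.cnt = "kr"  ["kr"]
10. n6.sig = true  [terminal]
11. n7.val = -5  [terminal]
12. n8.sig = false  [terminal]
13. n5.depth = "krv"  [S.cnt ++ "v"]
14. n5.tag = true  [d₀.sig == true]
15. n4.wid = 6  [(if S.tag then A.depth else A.live) - 3]
16. n4.tag = true  [S.tag == true]
17. n3.wid = 21  [21]
18. n3.tag = false  [A₀.live == A₁.wid]
19. n2.key = 1  [A.wid - 20]
20. n0.depth = "mpw"  ["m" ++ S.cnt]
21. n0.tag = false  [C.key > 1]

false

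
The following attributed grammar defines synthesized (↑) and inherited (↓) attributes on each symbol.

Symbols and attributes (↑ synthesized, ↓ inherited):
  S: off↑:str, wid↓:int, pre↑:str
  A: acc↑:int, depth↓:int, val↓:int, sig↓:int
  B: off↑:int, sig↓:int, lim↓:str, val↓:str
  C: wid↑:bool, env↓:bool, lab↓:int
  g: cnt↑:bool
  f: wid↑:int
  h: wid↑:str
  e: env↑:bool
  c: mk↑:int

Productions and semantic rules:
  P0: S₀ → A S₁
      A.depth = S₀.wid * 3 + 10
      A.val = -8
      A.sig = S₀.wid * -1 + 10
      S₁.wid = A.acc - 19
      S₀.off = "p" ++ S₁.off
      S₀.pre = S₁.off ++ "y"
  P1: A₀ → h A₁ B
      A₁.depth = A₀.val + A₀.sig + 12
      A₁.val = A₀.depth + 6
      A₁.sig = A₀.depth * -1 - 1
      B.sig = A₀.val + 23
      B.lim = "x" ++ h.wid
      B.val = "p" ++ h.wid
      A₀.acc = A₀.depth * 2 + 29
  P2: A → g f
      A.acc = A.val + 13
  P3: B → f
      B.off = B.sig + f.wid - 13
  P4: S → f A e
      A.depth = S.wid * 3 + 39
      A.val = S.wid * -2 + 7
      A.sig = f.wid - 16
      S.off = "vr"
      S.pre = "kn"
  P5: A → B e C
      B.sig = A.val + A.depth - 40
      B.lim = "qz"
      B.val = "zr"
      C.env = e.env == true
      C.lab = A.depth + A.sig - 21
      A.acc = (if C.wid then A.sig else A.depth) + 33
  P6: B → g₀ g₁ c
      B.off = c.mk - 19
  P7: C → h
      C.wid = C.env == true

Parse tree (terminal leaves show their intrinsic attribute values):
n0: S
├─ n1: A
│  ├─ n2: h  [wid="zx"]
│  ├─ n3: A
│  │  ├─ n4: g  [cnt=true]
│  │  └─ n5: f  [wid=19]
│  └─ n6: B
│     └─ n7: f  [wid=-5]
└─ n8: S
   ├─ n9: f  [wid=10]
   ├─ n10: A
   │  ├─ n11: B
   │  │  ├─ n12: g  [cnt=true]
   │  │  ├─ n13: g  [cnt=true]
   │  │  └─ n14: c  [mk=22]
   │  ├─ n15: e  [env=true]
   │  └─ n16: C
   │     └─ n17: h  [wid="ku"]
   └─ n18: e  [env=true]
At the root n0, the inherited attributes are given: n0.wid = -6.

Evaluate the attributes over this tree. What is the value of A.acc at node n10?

27

1. n0.wid = -6  [given at root]
2. n1.depth = -8  [S₀.wid * 3 + 10]
3. n1.val = -8  [-8]
4. n1.sig = 16  [S₀.wid * -1 + 10]
5. n2.wid = "zx"  [terminal]
6. n3.depth = 20  [A₀.val + A₀.sig + 12]
7. n3.val = -2  [A₀.depth + 6]
8. n3.sig = 7  [A₀.depth * -1 - 1]
9. n4.cnt = true  [terminal]
10. n5.wid = 19  [terminal]
11. n3.acc = 11  [A.val + 13]
12. n6.sig = 15  [A₀.val + 23]
13. n6.lim = "xzx"  ["x" ++ h.wid]
14. n6.val = "pzx"  ["p" ++ h.wid]
15. n7.wid = -5  [terminal]
16. n6.off = -3  [B.sig + f.wid - 13]
17. n1.acc = 13  [A₀.depth * 2 + 29]
18. n8.wid = -6  [A.acc - 19]
19. n9.wid = 10  [terminal]
20. n10.depth = 21  [S.wid * 3 + 39]
21. n10.val = 19  [S.wid * -2 + 7]
22. n10.sig = -6  [f.wid - 16]
23. n11.sig = 0  [A.val + A.depth - 40]
24. n11.lim = "qz"  ["qz"]
25. n11.val = "zr"  ["zr"]
26. n12.cnt = true  [terminal]
27. n13.cnt = true  [terminal]
28. n14.mk = 22  [terminal]
29. n11.off = 3  [c.mk - 19]
30. n15.env = true  [terminal]
31. n16.env = true  [e.env == true]
32. n16.lab = -6  [A.depth + A.sig - 21]
33. n17.wid = "ku"  [terminal]
34. n16.wid = true  [C.env == true]
35. n10.acc = 27  [(if C.wid then A.sig else A.depth) + 33]
36. n18.env = true  [terminal]
37. n8.off = "vr"  ["vr"]
38. n8.pre = "kn"  ["kn"]
39. n0.off = "pvr"  ["p" ++ S₁.off]
40. n0.pre = "vry"  [S₁.off ++ "y"]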